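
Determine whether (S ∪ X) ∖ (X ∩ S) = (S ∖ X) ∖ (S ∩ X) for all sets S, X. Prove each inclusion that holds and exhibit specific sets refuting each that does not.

(⟹) This inclusion fails. Take S = ∅, X = {1}; then 1 ∈ (S ∪ X) ∖ (X ∩ S) but 1 ∉ (S ∖ X) ∖ (S ∩ X).

(⟸) Let x ∈ (S ∖ X) ∖ (S ∩ X). Then x ∈ S and x ∉ X, from which x ∈ (S ∪ X) ∖ (X ∩ S).

(⊆) fails; (⊇) holds.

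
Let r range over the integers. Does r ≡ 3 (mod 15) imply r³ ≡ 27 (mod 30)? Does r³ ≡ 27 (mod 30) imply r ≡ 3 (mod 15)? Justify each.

The forward direction fails; the converse holds.

Forward direction. This fails: take r = 18. Then 18 ≡ 3 (mod 15), but 18³ = 5832 ≡ 12 (mod 30), not 27.

Converse. The residues r modulo 30 with r³ ≡ 27 (mod 30) are exactly {3}, and each is ≡ 3 (mod 15).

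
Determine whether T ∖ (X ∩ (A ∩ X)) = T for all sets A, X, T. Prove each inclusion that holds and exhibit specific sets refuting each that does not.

(⟹) Let x ∈ T ∖ (X ∩ (A ∩ X)). Then either x ∈ T and x ∉ A, X; or x ∈ A ∩ T and x ∉ X; or x ∈ X ∩ T and x ∉ A. In each case x ∈ T, so T ∖ (X ∩ (A ∩ X)) ⊆ T.

(⟸) This inclusion fails. Take A = {1}, X = {1}, T = {1}; then 1 ∈ T but 1 ∉ T ∖ (X ∩ (A ∩ X)).

(⊆) holds; (⊇) fails.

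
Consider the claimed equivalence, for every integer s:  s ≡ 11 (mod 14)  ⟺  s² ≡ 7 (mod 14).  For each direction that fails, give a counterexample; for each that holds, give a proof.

(⇒) fails and (⇐) fails.

Forward direction. This fails: take s = 11. Then 11 ≡ 11 (mod 14), but 11² = 121 ≡ 9 (mod 14), not 7.

Converse. This fails: take s = 7. Then 7² = 49 ≡ 7 (mod 14), yet 7 ≡ 7 (mod 14), not 11.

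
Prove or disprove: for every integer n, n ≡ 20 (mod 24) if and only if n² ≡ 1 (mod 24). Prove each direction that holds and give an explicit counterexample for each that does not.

(⇒) fails and (⇐) fails.

Forward direction. This fails: take n = 20. Then 20 ≡ 20 (mod 24), but 20² = 400 ≡ 16 (mod 24), not 1.

Converse. This fails: take n = 1. Then 1² = 1 ≡ 1 (mod 24), yet 1 ≡ 1 (mod 24), not 20.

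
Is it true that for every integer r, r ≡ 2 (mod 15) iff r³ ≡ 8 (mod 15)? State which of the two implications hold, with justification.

The biconditional holds.

(⟹) Suppose r ≡ 2 (mod 15). Write r = 15j + 2. Then (15j + 2)³ = 3375j³ + 1350j² + 180j + 8 = 15(225j³ + 90j² + 12j) + 8, so r³ ≡ 8 (mod 15).

(⟸) Conversely, suppose r³ ≡ 8 (mod 15). The only residue r in {0, …, 14} with r³ ≡ 8 (mod 15) is r = 2, so r ≡ 2 (mod 15).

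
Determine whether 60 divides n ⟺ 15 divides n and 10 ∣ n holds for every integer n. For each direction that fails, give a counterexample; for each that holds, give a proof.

Only the forward implication holds.

(⟹) If 60 ∣ n, write n = 60q. Since 60 = 4·15, n = 15·(4q), so 15 ∣ n; and since 60 = 6·10, n = 10·(6q), so 10 ∣ n.

(⟸) This fails: take n = 30. Both 15 ∣ 30 and 10 ∣ 30, yet 30 is not a multiple of 60 (since 30 = 0·60 + 30), so 60 ∤ 30.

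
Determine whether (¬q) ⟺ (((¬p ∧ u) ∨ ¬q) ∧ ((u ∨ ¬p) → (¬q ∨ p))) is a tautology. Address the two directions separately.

Equivalent; both directions hold.

(←) Assume the antecedent. If p is true, the antecedent forces (p = T, u = F, q = F) or (p = T, u = T, q = F), and ¬q holds there. If p is false, the antecedent forces (p = F, u = F, q = F) or (p = F, u = T, q = F), and ¬q holds there. Either way ¬q holds.

(→) Assume the antecedent. If p is true, the antecedent forces (p = T, u = F, q = F) or (p = T, u = T, q = F), and the consequent holds there. If p is false, the antecedent forces (p = F, u = F, q = F) or (p = F, u = T, q = F), and the consequent holds there. Either way the consequent holds.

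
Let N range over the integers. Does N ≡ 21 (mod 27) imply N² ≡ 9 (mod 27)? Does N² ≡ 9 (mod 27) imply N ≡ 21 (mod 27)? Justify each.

Forward direction. Suppose N ≡ 21 (mod 27). Write N = 27j + 21. Then (27j + 21)² = 729j² + 1134j + 441 = 27(27j² + 42j + 16) + 9, so N² ≡ 9 (mod 27).

Converse. This fails: take N = 3. Then 3² = 9 ≡ 9 (mod 27), yet 3 ≡ 3 (mod 27), not 21.

Not equivalent: only (⇒) holds.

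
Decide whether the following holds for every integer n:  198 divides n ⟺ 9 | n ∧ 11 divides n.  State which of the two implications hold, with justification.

Only the forward implication holds.

(⟸) This fails: take n = 99. Both 9 ∣ 99 and 11 ∣ 99, yet 99 is not a multiple of 198 (since 99 = 0·198 + 99), so 198 ∤ 99.

(⟹) If 198 ∣ n, write n = 198q. Since 198 = 22·9, n = 9·(22q), so 9 ∣ n; and since 198 = 18·11, n = 11·(18q), so 11 ∣ n.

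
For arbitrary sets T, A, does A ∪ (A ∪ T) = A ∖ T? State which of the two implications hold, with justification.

(⟹) This inclusion fails. Take T = {1}, A = ∅; then 1 ∈ A ∪ (A ∪ T) but 1 ∉ A ∖ T.

(⟸) Let x ∈ A ∖ T. Then x ∈ A and x ∉ T, from which x ∈ A ∪ (A ∪ T).

The sets are not equal: only the reverse inclusion holds.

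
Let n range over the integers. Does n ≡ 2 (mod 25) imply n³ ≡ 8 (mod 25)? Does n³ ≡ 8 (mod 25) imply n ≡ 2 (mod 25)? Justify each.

Converse. Suppose n³ ≡ 8 (mod 25). The only residue r in {0, …, 24} with r³ ≡ 8 (mod 25) is r = 2, so n ≡ 2 (mod 25).

Forward direction. Suppose n ≡ 2 (mod 25). Write n = 25j + 2. Then (25j + 2)³ = 15625j³ + 3750j² + 300j + 8 = 25(625j³ + 150j² + 12j) + 8, so n³ ≡ 8 (mod 25).

The biconditional holds.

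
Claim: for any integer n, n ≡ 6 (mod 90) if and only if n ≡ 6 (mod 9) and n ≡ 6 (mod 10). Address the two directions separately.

[⇒] Suppose n ≡ 6 (mod 90); write n = 90j + 6. Since 9 ∣ 90, reducing mod 9 gives n ≡ 6 (mod 9); since 10 ∣ 90, reducing mod 10 gives n ≡ 6 (mod 10).

[⇐] Conversely, if n ≡ 6 (mod 9) and n ≡ 6 (mod 10), then by the Chinese remainder theorem n ≡ 6 (mod 90). This is exactly n ≡ 6 (mod 90).

Equivalent; both directions hold.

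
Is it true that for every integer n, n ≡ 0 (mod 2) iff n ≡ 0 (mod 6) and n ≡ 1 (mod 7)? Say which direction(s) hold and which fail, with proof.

[⇒] This fails: n = 0 gives 0 ≡ 0 (mod 2) but 0 ≡ 0 (mod 7), so the conjunction on the right does not hold.

[⇐] Conversely, if n ≡ 0 (mod 6) and n ≡ 1 (mod 7), then by the Chinese remainder theorem n ≡ 36 (mod 42). Since 36 ≡ 0 (mod 2) and 2 ∣ 42, we get n ≡ 0 (mod 2).

Not equivalent: only (⇐) holds.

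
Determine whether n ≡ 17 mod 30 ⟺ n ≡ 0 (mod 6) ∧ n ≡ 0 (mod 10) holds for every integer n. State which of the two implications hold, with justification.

(→) This fails: n = 17 gives 17 ≡ 17 (mod 30) but 17 ≡ 5 (mod 6), so the conjunction on the right does not hold.

(←) This fails: n = 0 satisfies both congruences on the right (0 ≡ 0 mod 6 and 0 ≡ 0 mod 10) yet 0 ≡ 0 (mod 30), not 17.

Neither implication holds.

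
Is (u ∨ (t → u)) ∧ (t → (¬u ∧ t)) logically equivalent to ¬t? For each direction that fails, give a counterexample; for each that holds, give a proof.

Equivalent; both directions hold.

[⇒] Assume the antecedent. If u is true, the antecedent forces (u = T, t = F), and ¬t holds there. If u is false, the antecedent forces (u = F, t = F), and ¬t holds there. Either way ¬t holds.

[⇐] Assume the antecedent. If u is true, the antecedent forces (u = T, t = F), and (u ∨ (t → u)) ∧ (t → (¬u ∧ t)) holds there. If u is false, the antecedent forces (u = F, t = F), and (u ∨ (t → u)) ∧ (t → (¬u ∧ t)) holds there. Either way (u ∨ (t → u)) ∧ (t → (¬u ∧ t)) holds.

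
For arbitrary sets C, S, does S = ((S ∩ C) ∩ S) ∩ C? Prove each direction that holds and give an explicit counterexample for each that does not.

Forward inclusion. This inclusion fails. Take C = ∅, S = {1}; then 1 ∈ S but 1 ∉ ((S ∩ C) ∩ S) ∩ C.

Reverse inclusion. Let x ∈ ((S ∩ C) ∩ S) ∩ C. Then x ∈ C ∩ S, from which x ∈ S.

(⊆) fails; (⊇) holds.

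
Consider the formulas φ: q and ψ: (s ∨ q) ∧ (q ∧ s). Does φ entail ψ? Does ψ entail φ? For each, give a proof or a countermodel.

(→) This fails. Under q = T, s = F, the left side is true but the right side is false.

(←) Assume the antecedent. If q is true, q reduces to true regardless of the other variables. If q is false, the antecedent cannot hold. Either way q holds.

Only the reverse direction holds.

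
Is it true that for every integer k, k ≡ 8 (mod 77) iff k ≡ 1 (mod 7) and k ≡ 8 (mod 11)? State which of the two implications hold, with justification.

(⇒) Suppose k ≡ 8 (mod 77); write k = 77j + 8. Since 7 ∣ 77, reducing mod 7 gives k ≡ 8 ≡ 1 (mod 7); since 11 ∣ 77, reducing mod 11 gives k ≡ 8 (mod 11).

(⇐) Conversely, if k ≡ 1 (mod 7) and k ≡ 8 (mod 11), then by the Chinese remainder theorem k ≡ 8 (mod 77). This is exactly k ≡ 8 (mod 77).

Both implications hold.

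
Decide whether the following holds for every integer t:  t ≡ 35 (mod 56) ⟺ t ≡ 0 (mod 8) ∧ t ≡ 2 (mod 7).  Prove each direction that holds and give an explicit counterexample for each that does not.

Neither direction holds.

[⇒] This fails: t = 35 gives 35 ≡ 35 (mod 56) but 35 ≡ 3 (mod 8), so the conjunction on the right does not hold.

[⇐] This fails: t = 16 satisfies both congruences on the right (16 ≡ 0 mod 8 and 16 ≡ 2 mod 7) yet 16 ≡ 16 (mod 56), not 35.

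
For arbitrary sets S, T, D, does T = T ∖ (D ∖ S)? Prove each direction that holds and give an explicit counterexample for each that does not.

(⟸) Let x ∈ T ∖ (D ∖ S). Then either x ∈ T and x ∉ S, D; or x ∈ S ∩ T and x ∉ D; or x ∈ S ∩ T ∩ D. In each case x ∈ T, so T ∖ (D ∖ S) ⊆ T.

(⟹) This inclusion fails. Take S = ∅, T = {1}, D = {1}; then 1 ∈ T but 1 ∉ T ∖ (D ∖ S).

The sets are not equal: only the reverse inclusion holds.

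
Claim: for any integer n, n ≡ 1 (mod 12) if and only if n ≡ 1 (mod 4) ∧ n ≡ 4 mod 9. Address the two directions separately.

Forward direction. This fails: n = 1 gives 1 ≡ 1 (mod 12) but 1 ≡ 1 (mod 9), so the conjunction on the right does not hold.

Converse. If n ≡ 1 (mod 4) and n ≡ 4 (mod 9), then by the Chinese remainder theorem n ≡ 13 (mod 36). Since 13 ≡ 1 (mod 12) and 12 ∣ 36, we get n ≡ 1 (mod 12).

The forward direction fails; the converse holds.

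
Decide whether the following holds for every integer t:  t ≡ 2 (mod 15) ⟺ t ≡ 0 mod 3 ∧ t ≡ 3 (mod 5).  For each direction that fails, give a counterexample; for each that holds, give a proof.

(⟹) This fails: t = 2 gives 2 ≡ 2 (mod 15) but 2 ≡ 2 (mod 3), so the conjunction on the right does not hold.

(⟸) This fails: t = 3 satisfies both congruences on the right (3 ≡ 0 mod 3 and 3 ≡ 3 mod 5) yet 3 ≡ 3 (mod 15), not 2.

(⇒) fails and (⇐) fails.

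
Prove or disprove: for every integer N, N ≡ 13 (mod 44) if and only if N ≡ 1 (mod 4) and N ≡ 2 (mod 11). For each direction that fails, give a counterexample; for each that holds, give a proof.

The biconditional holds.

(←) If N ≡ 1 (mod 4) and N ≡ 2 (mod 11), then by the Chinese remainder theorem N ≡ 13 (mod 44). This is exactly N ≡ 13 (mod 44).

(→) Suppose N ≡ 13 (mod 44); write N = 44j + 13. Since 4 ∣ 44, reducing mod 4 gives N ≡ 13 ≡ 1 (mod 4); since 11 ∣ 44, reducing mod 11 gives N ≡ 13 ≡ 2 (mod 11).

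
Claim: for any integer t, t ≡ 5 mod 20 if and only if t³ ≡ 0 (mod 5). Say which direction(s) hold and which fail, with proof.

[⇒] Suppose t ≡ 5 (mod 20). Then t³ ≡ 5³ = 125 (mod 20), and since 5 ∣ 20, also t³ ≡ 0 (mod 5).

[⇐] This fails: take t = 0. Then 0³ = 0 ≡ 0 (mod 5), yet 0 ≡ 0 (mod 20), not 5.

Only the forward implication holds.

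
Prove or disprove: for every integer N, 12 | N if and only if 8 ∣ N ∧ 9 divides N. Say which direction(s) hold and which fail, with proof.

Only the reverse direction holds.

[⇒] This fails: take N = 12. Certainly 12 ∣ 12, but 8 ∤ 12.

[⇐] Suppose 8 ∣ N and 9 ∣ N. Any common multiple of 8 and 9 is a multiple of their lcm; here gcd(8, 9) = 1, so lcm(8, 9) = 8·9 = 72, so 72 ∣ N. Since 12 ∣ 72, it follows that 12 ∣ N.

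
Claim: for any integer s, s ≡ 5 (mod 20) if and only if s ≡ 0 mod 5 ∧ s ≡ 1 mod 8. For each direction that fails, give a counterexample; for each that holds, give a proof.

(→) This fails: s = 5 gives 5 ≡ 5 (mod 20) but 5 ≡ 5 (mod 8), so the conjunction on the right does not hold.

(←) Conversely, if s ≡ 0 (mod 5) and s ≡ 1 (mod 8), then by the Chinese remainder theorem s ≡ 25 (mod 40). Since 25 ≡ 5 (mod 20) and 20 ∣ 40, we get s ≡ 5 (mod 20).

Only the converse holds.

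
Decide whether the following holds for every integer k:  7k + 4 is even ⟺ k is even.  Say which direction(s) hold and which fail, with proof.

[⇒] Suppose 7k + 4 is even. Since 7 is odd, 7k and k have the same parity, so 7k + 4 ≡ k + 4 (mod 2). As 4 is even, 7k + 4 is even exactly when k is even. Thus k is even.

[⇐] Conversely, suppose k is even; write k = 2j. Then 7k + 4 = 7·(2j) + 4 = 2·7j + 4, which is even.

The biconditional holds.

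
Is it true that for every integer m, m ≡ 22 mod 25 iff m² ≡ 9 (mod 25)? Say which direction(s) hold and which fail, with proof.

Converse. This fails: take m = 3. Then 3² = 9 ≡ 9 (mod 25), yet 3 ≡ 3 (mod 25), not 22.

Forward direction. Suppose m ≡ 22 mod 25. Write m = 25j + 22. Then (25j + 22)² = 625j² + 1100j + 484 = 25(25j² + 44j + 19) + 9, so m² ≡ 9 (mod 25).

Only the forward direction holds.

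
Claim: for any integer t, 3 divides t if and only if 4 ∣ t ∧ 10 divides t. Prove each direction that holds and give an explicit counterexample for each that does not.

(⇒) fails and (⇐) fails.

(⟹) This fails: take t = 3. Certainly 3 ∣ 3, but 4 ∤ 3.

(⟸) This fails: take t = 20. Both 4 ∣ 20 and 10 ∣ 20, yet 20 is not a multiple of 3 (since 20 = 6·3 + 2), so 3 ∤ 20.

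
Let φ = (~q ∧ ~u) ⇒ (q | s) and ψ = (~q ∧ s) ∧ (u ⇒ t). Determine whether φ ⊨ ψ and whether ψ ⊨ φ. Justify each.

Only the reverse direction holds.

Forward direction. This fails. Under u = T, q = F, t = F, s = F, the left side is true but the right side is false.

Converse. Assume the antecedent. If u is true, (~q ∧ ~u) ⇒ (q | s) reduces to true regardless of the other variables. If u is false, the antecedent forces (u = F, q = F, t = F, s = T) or (u = F, q = F, t = T, s = T), and (~q ∧ ~u) ⇒ (q | s) holds there. Either way (~q ∧ ~u) ⇒ (q | s) holds.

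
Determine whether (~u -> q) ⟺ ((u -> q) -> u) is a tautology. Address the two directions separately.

Only the converse holds.

(→) This fails. Under u = F, q = T, the left side is true but the right side is false.

(←) Assume the antecedent. If u is true, ~u -> q reduces to true regardless of the other variables. If u is false, the antecedent cannot hold. Either way ~u -> q holds.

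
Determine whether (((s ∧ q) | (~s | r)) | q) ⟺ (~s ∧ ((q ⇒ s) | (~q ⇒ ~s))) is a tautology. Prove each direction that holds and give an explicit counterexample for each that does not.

[⇒] This fails. Under r = T, q = F, s = T, the left side is true but the right side is false.

[⇐] Assume the antecedent. If r is true, ((s ∧ q) | (~s | r)) | q reduces to true regardless of the other variables. If r is false, the antecedent forces (r = F, q = F, s = F) or (r = F, q = T, s = F), and ((s ∧ q) | (~s | r)) | q holds there. Either way ((s ∧ q) | (~s | r)) | q holds.

The forward direction fails; the converse holds.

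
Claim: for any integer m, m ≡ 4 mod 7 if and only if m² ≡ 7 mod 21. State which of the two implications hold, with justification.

[⇒] This fails: take m = 4. Then 4 ≡ 4 (mod 7), but 4² = 16 ≡ 16 (mod 21), not 7.

[⇐] This fails: take m = 7. Then 7² = 49 ≡ 7 (mod 21), yet 7 ≡ 0 (mod 7), not 4.

Neither direction holds.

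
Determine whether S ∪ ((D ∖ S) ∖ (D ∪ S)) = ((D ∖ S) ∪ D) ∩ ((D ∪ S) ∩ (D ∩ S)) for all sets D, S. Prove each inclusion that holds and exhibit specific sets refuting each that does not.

(⊆) fails; (⊇) holds.

(⟹) This inclusion fails. Take D = ∅, S = {1}; then 1 ∈ S ∪ ((D ∖ S) ∖ (D ∪ S)) but 1 ∉ ((D ∖ S) ∪ D) ∩ ((D ∪ S) ∩ (D ∩ S)).

(⟸) Let x ∈ ((D ∖ S) ∪ D) ∩ ((D ∪ S) ∩ (D ∩ S)). Then x ∈ D ∩ S, from which x ∈ S ∪ ((D ∖ S) ∖ (D ∪ S)).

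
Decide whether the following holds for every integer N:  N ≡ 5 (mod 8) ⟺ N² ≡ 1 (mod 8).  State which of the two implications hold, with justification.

Not equivalent: only (⇒) holds.

(⟹) Suppose N ≡ 5 (mod 8). Write N = 8j + 5. Then (8j + 5)² = 64j² + 80j + 25 = 8(8j² + 10j + 3) + 1, so N² ≡ 1 (mod 8).

(⟸) This fails: take N = 1. Then 1² = 1 ≡ 1 (mod 8), yet 1 ≡ 1 (mod 8), not 5.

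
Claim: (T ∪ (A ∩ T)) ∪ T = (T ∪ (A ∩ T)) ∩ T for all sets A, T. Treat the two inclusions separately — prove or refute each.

Forward inclusion. Let x ∈ (T ∪ (A ∩ T)) ∪ T. Then either x ∈ T and x ∉ A; or x ∈ A ∩ T. In each case x ∈ (T ∪ (A ∩ T)) ∩ T, so (T ∪ (A ∩ T)) ∪ T ⊆ (T ∪ (A ∩ T)) ∩ T.

Reverse inclusion. Let x ∈ (T ∪ (A ∩ T)) ∩ T. Then either x ∈ T and x ∉ A; or x ∈ A ∩ T. In each case x ∈ (T ∪ (A ∩ T)) ∪ T, so (T ∪ (A ∩ T)) ∩ T ⊆ (T ∪ (A ∩ T)) ∪ T.

Both inclusions hold.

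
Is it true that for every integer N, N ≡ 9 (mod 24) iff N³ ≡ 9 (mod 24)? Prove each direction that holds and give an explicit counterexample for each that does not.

(⇒) Suppose N ≡ 9 (mod 24). Write N = 24j + 9. Then (24j + 9)³ = 13824j³ + 15552j² + 5832j + 729 = 24(576j³ + 648j² + 243j + 30) + 9, so N³ ≡ 9 (mod 24).

(⇐) Conversely, suppose N³ ≡ 9 (mod 24). The only residue r in {0, …, 23} with r³ ≡ 9 (mod 24) is r = 9, so N ≡ 9 (mod 24).

Both directions hold; the statement is true.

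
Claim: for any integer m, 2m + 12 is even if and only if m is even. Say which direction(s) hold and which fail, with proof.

Only the converse holds.

(⟸) Suppose m is even. Since 2 is even, 2m is even for every m, so 2m + 12 has the same parity as 12, which is even. Hence 2m + 12 is even.

(⟹) This fails: take m = 1. Then 2m + 12 = 14, which is even, yet m = 1 is odd, not even.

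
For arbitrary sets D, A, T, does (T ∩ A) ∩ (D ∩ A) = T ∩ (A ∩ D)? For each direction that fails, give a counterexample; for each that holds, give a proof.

(⟹) Let x ∈ (T ∩ A) ∩ (D ∩ A). Then x ∈ D ∩ A ∩ T, from which x ∈ T ∩ (A ∩ D).

(⟸) Let x ∈ T ∩ (A ∩ D). Then x ∈ D ∩ A ∩ T, from which x ∈ (T ∩ A) ∩ (D ∩ A).

Both inclusions hold.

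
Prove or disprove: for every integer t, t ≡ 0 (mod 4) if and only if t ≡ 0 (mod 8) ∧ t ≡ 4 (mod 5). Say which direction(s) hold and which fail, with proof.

(⟸) If t ≡ 0 (mod 8) and t ≡ 4 (mod 5), then by the Chinese remainder theorem t ≡ 24 (mod 40). Since 24 ≡ 0 (mod 4) and 4 ∣ 40, we get t ≡ 0 (mod 4).

(⟹) This fails: t = 0 gives 0 ≡ 0 (mod 4) but 0 ≡ 0 (mod 5), so the conjunction on the right does not hold.

Only the converse holds.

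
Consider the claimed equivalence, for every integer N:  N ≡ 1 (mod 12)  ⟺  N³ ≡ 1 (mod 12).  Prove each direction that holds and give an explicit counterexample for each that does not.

Both directions hold.

Forward direction. Suppose N ≡ 1 (mod 12). Write N = 12j + 1. Then (12j + 1)³ = 1728j³ + 432j² + 36j + 1 = 12(144j³ + 36j² + 3j) + 1, so N³ ≡ 1 (mod 12).

Converse. For the converse, argue contrapositively. If N ≢ 1 (mod 12), then N is congruent to one of 0, 2, 3, 4, 5, 6, 7, 8, 9, 10, 11 modulo 12, and these give N³ ≡ 0, 8, 3, 4, 5, 0, 7, 8, 9, 4, 11 respectively — never 1.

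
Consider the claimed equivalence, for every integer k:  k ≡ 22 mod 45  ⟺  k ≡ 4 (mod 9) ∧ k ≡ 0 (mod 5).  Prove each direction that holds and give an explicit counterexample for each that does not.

Neither implication holds.

(⇒) This fails: k = 22 gives 22 ≡ 22 (mod 45) but 22 ≡ 2 (mod 5), so the conjunction on the right does not hold.

(⇐) This fails: k = 40 satisfies both congruences on the right (40 ≡ 4 mod 9 and 40 ≡ 0 mod 5) yet 40 ≡ 40 (mod 45), not 22.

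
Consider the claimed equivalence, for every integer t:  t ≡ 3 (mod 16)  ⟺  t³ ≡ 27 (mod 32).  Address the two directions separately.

(→) This fails: take t = 19. Then 19 ≡ 3 (mod 16), but 19³ = 6859 ≡ 11 (mod 32), not 27.

(←) Conversely, the residues r modulo 32 with r³ ≡ 27 (mod 32) are exactly {3}, and each is ≡ 3 (mod 16).

The forward direction fails; the converse holds.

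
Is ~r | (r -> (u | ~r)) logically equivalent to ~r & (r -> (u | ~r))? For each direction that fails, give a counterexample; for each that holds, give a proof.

Only the reverse direction holds.

Forward direction. This fails. Under r = T, u = T, the left side is true but the right side is false.

Converse. Assume the antecedent. If r is true, the antecedent cannot hold. If r is false, ~r | (r -> (u | ~r)) reduces to true regardless of the other variables. Either way ~r | (r -> (u | ~r)) holds.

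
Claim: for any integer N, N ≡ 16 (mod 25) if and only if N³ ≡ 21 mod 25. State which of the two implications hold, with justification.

Forward direction. Suppose N ≡ 16 (mod 25). Write N = 25j + 16. Then (25j + 16)³ = 15625j³ + 30000j² + 19200j + 4096 = 25(625j³ + 1200j² + 768j + 163) + 21, so N³ ≡ 21 (mod 25).

Converse. Suppose N³ ≡ 21 (mod 25). The only residue r in {0, …, 24} with r³ ≡ 21 (mod 25) is r = 16, so N ≡ 16 (mod 25).

Both directions hold; the statement is true.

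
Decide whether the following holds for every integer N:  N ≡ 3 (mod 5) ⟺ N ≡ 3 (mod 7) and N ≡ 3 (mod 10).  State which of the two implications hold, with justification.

Only the reverse direction holds.

Forward direction. This fails: N = 33 gives 33 ≡ 3 (mod 5) but 33 ≡ 5 (mod 7), so the conjunction on the right does not hold.

Converse. If N ≡ 3 (mod 7) and N ≡ 3 (mod 10), then by the Chinese remainder theorem N ≡ 3 (mod 70). Since 3 ≡ 3 (mod 5) and 5 ∣ 70, we get N ≡ 3 (mod 5).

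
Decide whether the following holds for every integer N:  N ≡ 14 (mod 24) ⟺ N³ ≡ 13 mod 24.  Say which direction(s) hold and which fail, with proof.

Neither implication holds.

Forward direction. This fails: take N = 14. Then 14 ≡ 14 (mod 24), but 14³ = 2744 ≡ 8 (mod 24), not 13.

Converse. This fails: take N = 13. Then 13³ = 2197 ≡ 13 (mod 24), yet 13 ≡ 13 (mod 24), not 14.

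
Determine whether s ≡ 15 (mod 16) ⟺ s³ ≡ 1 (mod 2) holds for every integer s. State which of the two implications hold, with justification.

[⇐] This fails: take s = 1. Then 1³ = 1 ≡ 1 (mod 2), yet 1 ≡ 1 (mod 16), not 15.

[⇒] Suppose s ≡ 15 (mod 16). Then s³ ≡ 15³ = 3375 (mod 16), and since 2 ∣ 16, also s³ ≡ 1 (mod 2).

Only the forward direction holds.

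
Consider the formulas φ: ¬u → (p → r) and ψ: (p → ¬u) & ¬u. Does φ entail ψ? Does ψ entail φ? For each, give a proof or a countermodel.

Neither direction holds.

(⟹) This fails. Under p = F, u = T, r = F, the left side is true but the right side is false.

(⟸) This fails. Under p = T, u = F, r = F, the left side is false but the right side is true.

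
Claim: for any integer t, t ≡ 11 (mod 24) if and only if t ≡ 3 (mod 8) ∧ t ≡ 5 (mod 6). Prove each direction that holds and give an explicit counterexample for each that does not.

(⇐) If t ≡ 3 (mod 8) and t ≡ 5 (mod 6), then by the Chinese remainder theorem t ≡ 11 (mod 24). This is exactly t ≡ 11 (mod 24).

(⇒) Suppose t ≡ 11 (mod 24); write t = 24j + 11. Since 8 ∣ 24, reducing mod 8 gives t ≡ 11 ≡ 3 (mod 8); since 6 ∣ 24, reducing mod 6 gives t ≡ 11 ≡ 5 (mod 6).

Both directions hold; the statement is true.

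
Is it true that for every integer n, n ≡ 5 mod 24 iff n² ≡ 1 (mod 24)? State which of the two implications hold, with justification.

Only the forward direction holds.

Forward direction. Suppose n ≡ 5 mod 24. Write n = 24j + 5. Then (24j + 5)² = 576j² + 240j + 25 = 24(24j² + 10j + 1) + 1, so n² ≡ 1 (mod 24).

Converse. This fails: take n = 1. Then 1² = 1 ≡ 1 (mod 24), yet 1 ≡ 1 (mod 24), not 5.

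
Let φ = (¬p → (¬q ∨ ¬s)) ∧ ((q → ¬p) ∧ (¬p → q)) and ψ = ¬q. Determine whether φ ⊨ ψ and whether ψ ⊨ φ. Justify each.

(⇒) This fails. Under p = F, q = T, s = F, the left side is true but the right side is false.

(⇐) This fails. Under p = F, q = F, s = F, the left side is false but the right side is true.

Neither implication holds.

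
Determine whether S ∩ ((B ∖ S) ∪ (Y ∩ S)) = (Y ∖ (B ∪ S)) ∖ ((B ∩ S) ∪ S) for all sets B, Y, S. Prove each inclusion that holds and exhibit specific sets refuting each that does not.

(⊆) This inclusion fails. Take B = ∅, Y = {1}, S = {1}; then 1 ∈ S ∩ ((B ∖ S) ∪ (Y ∩ S)) but 1 ∉ (Y ∖ (B ∪ S)) ∖ ((B ∩ S) ∪ S).

(⊇) This inclusion fails. Take B = ∅, Y = {1}, S = ∅; then 1 ∈ (Y ∖ (B ∪ S)) ∖ ((B ∩ S) ∪ S) but 1 ∉ S ∩ ((B ∖ S) ∪ (Y ∩ S)).

(⊆) fails and (⊇) fails.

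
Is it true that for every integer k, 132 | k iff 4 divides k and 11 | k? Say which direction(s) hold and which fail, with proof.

[⇒] If 132 ∣ k, write k = 132q. Since 132 = 33·4, k = 4·(33q), so 4 ∣ k; and since 132 = 12·11, k = 11·(12q), so 11 ∣ k.

[⇐] This fails: take k = 44. Both 4 ∣ 44 and 11 ∣ 44, yet 44 is not a multiple of 132 (since 44 = 0·132 + 44), so 132 ∤ 44.

(⇒) holds; (⇐) fails.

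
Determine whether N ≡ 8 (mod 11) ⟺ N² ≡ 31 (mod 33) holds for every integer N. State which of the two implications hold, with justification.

Forward direction. This fails: take N = 30. Then 30 ≡ 8 (mod 11), but 30² = 900 ≡ 9 (mod 33), not 31.

Converse. This fails: take N = 14. Then 14² = 196 ≡ 31 (mod 33), yet 14 ≡ 3 (mod 11), not 8.

Neither direction holds.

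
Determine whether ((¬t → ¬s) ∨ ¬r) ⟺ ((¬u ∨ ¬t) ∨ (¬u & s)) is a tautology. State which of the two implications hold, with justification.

(⇒) fails and (⇐) fails.

(⇒) This fails. Under t = T, r = F, s = F, u = T, the left side is true but the right side is false.

(⇐) This fails. Under t = F, r = T, s = T, u = F, the left side is false but the right side is true.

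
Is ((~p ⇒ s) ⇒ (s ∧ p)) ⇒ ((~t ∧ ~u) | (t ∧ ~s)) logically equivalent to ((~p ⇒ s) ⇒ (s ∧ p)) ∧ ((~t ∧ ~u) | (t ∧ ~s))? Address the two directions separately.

Not equivalent: only (⇐) holds.

(→) This fails. Under p = T, u = F, s = F, t = F, the left side is true but the right side is false.

(←) Assume the antecedent. If t is true, the antecedent forces (p = F, u = F, s = F, t = T) or (p = F, u = T, s = F, t = T), and the consequent holds there. If t is false, the antecedent forces (p = F, u = F, s = F, t = F) or (p = T, u = F, s = T, t = F), and the consequent holds there. Either way the consequent holds.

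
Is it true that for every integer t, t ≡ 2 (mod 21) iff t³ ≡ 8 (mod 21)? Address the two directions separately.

(→) Suppose t ≡ 2 (mod 21). Write t = 21j + 2. Then (21j + 2)³ = 9261j³ + 2646j² + 252j + 8 = 21(441j³ + 126j² + 12j) + 8, so t³ ≡ 8 (mod 21).

(←) This fails: take t = 8. Then 8³ = 512 ≡ 8 (mod 21), yet 8 ≡ 8 (mod 21), not 2.

Only the forward direction holds.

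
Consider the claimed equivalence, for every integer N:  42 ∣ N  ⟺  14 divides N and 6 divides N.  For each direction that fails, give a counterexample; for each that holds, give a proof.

Equivalent; both directions hold.

(⇒) If 42 ∣ N, write N = 42q. Since 42 = 3·14, N = 14·(3q), so 14 ∣ N; and since 42 = 7·6, N = 6·(7q), so 6 ∣ N.

(⇐) Suppose 14 ∣ N and 6 ∣ N. Any common multiple of 14 and 6 is a multiple of their lcm; here lcm(14, 6) = 14·6/gcd(14, 6) = 84/2 = 42, so 42 ∣ N.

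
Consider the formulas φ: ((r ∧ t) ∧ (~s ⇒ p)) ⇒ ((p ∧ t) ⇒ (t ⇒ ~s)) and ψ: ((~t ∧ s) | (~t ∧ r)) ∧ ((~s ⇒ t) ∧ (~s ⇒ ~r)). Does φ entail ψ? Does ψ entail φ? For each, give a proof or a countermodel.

Only the reverse direction holds.

[⇒] This fails. Under t = F, r = F, p = F, s = F, the left side is true but the right side is false.

[⇐] Assume the antecedent. If t is true, the antecedent cannot hold. If t is false, the consequent reduces to true regardless of the other variables. Either way the consequent holds.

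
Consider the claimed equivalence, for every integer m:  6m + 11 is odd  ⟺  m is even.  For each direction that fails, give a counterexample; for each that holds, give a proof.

(←) Suppose m is even. Since 6 is even, 6m is even for every m, so 6m + 11 has the same parity as 11, which is odd. Hence 6m + 11 is odd.

(→) This fails: take m = 1. Then 6m + 11 = 17, which is odd, yet m = 1 is odd, not even.

Only the converse holds.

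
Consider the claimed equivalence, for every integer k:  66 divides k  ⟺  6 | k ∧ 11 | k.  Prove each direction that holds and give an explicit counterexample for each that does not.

[⇒] If 66 ∣ k, write k = 66q. Since 66 = 11·6, k = 6·(11q), so 6 ∣ k; and since 66 = 6·11, k = 11·(6q), so 11 ∣ k.

[⇐] Suppose 6 ∣ k and 11 ∣ k. Any common multiple of 6 and 11 is a multiple of their lcm; here gcd(6, 11) = 1, so lcm(6, 11) = 6·11 = 66, so 66 ∣ k.

Both directions hold.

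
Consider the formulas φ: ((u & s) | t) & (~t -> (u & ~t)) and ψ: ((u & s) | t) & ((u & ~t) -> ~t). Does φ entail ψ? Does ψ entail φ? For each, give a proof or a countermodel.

(⟹) Assume the antecedent. If t is true, the consequent reduces to true regardless of the other variables. If t is false, the antecedent forces (u = T, t = F, s = T), and the consequent holds there. Either way the consequent holds.

(⟸) Assume the antecedent. If t is true, the consequent reduces to true regardless of the other variables. If t is false, the antecedent forces (u = T, t = F, s = T), and the consequent holds there. Either way the consequent holds.

Both directions hold; the statement is true.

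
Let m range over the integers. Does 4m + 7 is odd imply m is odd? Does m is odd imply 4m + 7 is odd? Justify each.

Forward direction. This fails: take m = 0. Then 4m + 7 = 7, which is odd, yet m = 0 is even, not odd.

Converse. Suppose m is odd. Since 4 is even, 4m is even for every m, so 4m + 7 has the same parity as 7, which is odd. Hence 4m + 7 is odd.

(⇒) fails; (⇐) holds.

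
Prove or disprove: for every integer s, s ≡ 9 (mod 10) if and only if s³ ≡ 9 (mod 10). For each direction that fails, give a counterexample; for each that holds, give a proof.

The biconditional holds.

(→) Suppose s ≡ 9 (mod 10). Write s = 10j + 9. Then (10j + 9)³ = 1000j³ + 2700j² + 2430j + 729 = 10(100j³ + 270j² + 243j + 72) + 9, so s³ ≡ 9 (mod 10).

(←) Conversely, suppose s³ ≡ 9 (mod 10). The only residue r in {0, …, 9} with r³ ≡ 9 (mod 10) is r = 9, so s ≡ 9 (mod 10).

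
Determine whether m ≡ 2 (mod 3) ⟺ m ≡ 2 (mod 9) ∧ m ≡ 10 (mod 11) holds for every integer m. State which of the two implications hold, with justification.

(⟹) This fails: m = 2 gives 2 ≡ 2 (mod 3) but 2 ≡ 2 (mod 11), so the conjunction on the right does not hold.

(⟸) Conversely, if m ≡ 2 (mod 9) and m ≡ 10 (mod 11), then by the Chinese remainder theorem m ≡ 65 (mod 99). Since 65 ≡ 2 (mod 3) and 3 ∣ 99, we get m ≡ 2 (mod 3).

Only the reverse direction holds.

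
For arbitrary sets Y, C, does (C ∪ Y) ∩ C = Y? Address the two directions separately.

Forward inclusion. This inclusion fails. Take Y = ∅, C = {1}; then 1 ∈ (C ∪ Y) ∩ C but 1 ∉ Y.

Reverse inclusion. This inclusion fails. Take Y = {1}, C = ∅; then 1 ∈ Y but 1 ∉ (C ∪ Y) ∩ C.

Neither inclusion holds.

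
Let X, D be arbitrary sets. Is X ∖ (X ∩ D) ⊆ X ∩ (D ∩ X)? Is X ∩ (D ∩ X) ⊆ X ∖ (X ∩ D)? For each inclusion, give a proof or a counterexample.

(⟹) This inclusion fails. Take X = {1}, D = ∅; then 1 ∈ X ∖ (X ∩ D) but 1 ∉ X ∩ (D ∩ X).

(⟸) This inclusion fails. Take X = {1}, D = {1}; then 1 ∈ X ∩ (D ∩ X) but 1 ∉ X ∖ (X ∩ D).

Both inclusions fail.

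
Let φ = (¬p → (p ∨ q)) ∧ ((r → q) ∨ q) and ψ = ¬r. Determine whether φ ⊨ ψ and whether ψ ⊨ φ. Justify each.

(⇒) fails and (⇐) fails.

[⇒] This fails. Under q = T, p = F, r = T, the left side is true but the right side is false.

[⇐] This fails. Under q = F, p = F, r = F, the left side is false but the right side is true.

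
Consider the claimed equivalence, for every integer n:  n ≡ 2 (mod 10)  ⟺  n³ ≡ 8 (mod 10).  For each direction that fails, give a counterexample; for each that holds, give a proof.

The biconditional holds.

[⇒] Suppose n ≡ 2 (mod 10). Write n = 10j + 2. Then (10j + 2)³ = 1000j³ + 600j² + 120j + 8 = 10(100j³ + 60j² + 12j) + 8, so n³ ≡ 8 (mod 10).

[⇐] For the converse, argue contrapositively. If n ≢ 2 (mod 10), then n is congruent to one of 0, 1, 3, 4, 5, 6, 7, 8, 9 modulo 10, and these give n³ ≡ 0, 1, 7, 4, 5, 6, 3, 2, 9 respectively — never 8.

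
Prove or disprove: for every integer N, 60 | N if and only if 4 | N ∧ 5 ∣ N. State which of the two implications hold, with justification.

Only the forward direction holds.

(→) If 60 ∣ N, write N = 60q. Since 60 = 15·4, N = 4·(15q), so 4 ∣ N; and since 60 = 12·5, N = 5·(12q), so 5 ∣ N.

(←) This fails: take N = 20. Both 4 ∣ 20 and 5 ∣ 20, yet 20 is not a multiple of 60 (since 20 = 0·60 + 20), so 60 ∤ 20.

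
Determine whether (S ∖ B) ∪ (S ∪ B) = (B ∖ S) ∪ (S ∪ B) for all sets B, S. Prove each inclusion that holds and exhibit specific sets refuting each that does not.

Both inclusions hold; the sets are equal.

(⟸) Let x ∈ (B ∖ S) ∪ (S ∪ B). Then either x ∈ B and x ∉ S; or x ∈ S and x ∉ B; or x ∈ B ∩ S. In each case x ∈ (S ∖ B) ∪ (S ∪ B), so (B ∖ S) ∪ (S ∪ B) ⊆ (S ∖ B) ∪ (S ∪ B).

(⟹) Let x ∈ (S ∖ B) ∪ (S ∪ B). Then either x ∈ B and x ∉ S; or x ∈ S and x ∉ B; or x ∈ B ∩ S. In each case x ∈ (B ∖ S) ∪ (S ∪ B), so (S ∖ B) ∪ (S ∪ B) ⊆ (B ∖ S) ∪ (S ∪ B).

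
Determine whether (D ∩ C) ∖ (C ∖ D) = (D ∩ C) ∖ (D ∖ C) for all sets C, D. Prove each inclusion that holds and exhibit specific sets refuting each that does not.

(⊆) Let x ∈ (D ∩ C) ∖ (C ∖ D). Then x ∈ C ∩ D, from which x ∈ (D ∩ C) ∖ (D ∖ C).

(⊇) Let x ∈ (D ∩ C) ∖ (D ∖ C). Then x ∈ C ∩ D, from which x ∈ (D ∩ C) ∖ (C ∖ D).

The two sets are equal.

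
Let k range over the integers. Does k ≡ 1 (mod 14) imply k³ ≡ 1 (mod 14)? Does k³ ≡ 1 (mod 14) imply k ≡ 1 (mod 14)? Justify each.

The forward direction holds; the converse fails.

Converse. This fails: take k = 9. Then 9³ = 729 ≡ 1 (mod 14), yet 9 ≡ 9 (mod 14), not 1.

Forward direction. Suppose k ≡ 1 (mod 14). Write k = 14j + 1. Then (14j + 1)³ = 2744j³ + 588j² + 42j + 1 = 14(196j³ + 42j² + 3j) + 1, so k³ ≡ 1 (mod 14).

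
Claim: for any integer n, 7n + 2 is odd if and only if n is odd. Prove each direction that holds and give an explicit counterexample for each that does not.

[⇒] Suppose 7n + 2 is odd. Since 7 is odd, 7n and n have the same parity, so 7n + 2 ≡ n + 2 (mod 2). As 2 is even, 7n + 2 is odd exactly when n is odd. Thus n is odd.

[⇐] Conversely, suppose n is odd; write n = 2j + 1. Then 7n + 2 = 7·(2j + 1) + 2 = 2·7j + 9, which is odd.

Both implications hold.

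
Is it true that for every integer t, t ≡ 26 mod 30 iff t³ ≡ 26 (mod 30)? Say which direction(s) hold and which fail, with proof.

The biconditional holds.

(→) Suppose t ≡ 26 mod 30. Write t = 30j + 26. Then (30j + 26)³ = 27000j³ + 70200j² + 60840j + 17576 = 30(900j³ + 2340j² + 2028j + 585) + 26, so t³ ≡ 26 (mod 30).

(←) Conversely, suppose t³ ≡ 26 (mod 30). The only residue r in {0, …, 29} with r³ ≡ 26 (mod 30) is r = 26, so t ≡ 26 (mod 30).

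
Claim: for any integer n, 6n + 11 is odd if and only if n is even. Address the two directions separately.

(→) This fails: take n = 3. Then 6n + 11 = 29, which is odd, yet n = 3 is odd, not even.

(←) Suppose n is even. Since 6 is even, 6n is even for every n, so 6n + 11 has the same parity as 11, which is odd. Hence 6n + 11 is odd.

Only the reverse direction holds.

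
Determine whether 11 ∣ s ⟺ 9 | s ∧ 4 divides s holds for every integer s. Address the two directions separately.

[⇒] This fails: take s = 11. Certainly 11 ∣ 11, but 9 ∤ 11.

[⇐] This fails: take s = 36. Both 9 ∣ 36 and 4 ∣ 36, yet 36 is not a multiple of 11 (since 36 = 3·11 + 3), so 11 ∤ 36.

Both directions fail.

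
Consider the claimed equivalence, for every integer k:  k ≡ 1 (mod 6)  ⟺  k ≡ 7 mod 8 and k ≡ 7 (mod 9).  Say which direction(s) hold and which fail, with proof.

Forward direction. This fails: k = 1 gives 1 ≡ 1 (mod 6) but 1 ≡ 1 (mod 8), so the conjunction on the right does not hold.

Converse. If k ≡ 7 (mod 8) and k ≡ 7 (mod 9), then by the Chinese remainder theorem k ≡ 7 (mod 72). Since 7 ≡ 1 (mod 6) and 6 ∣ 72, we get k ≡ 1 (mod 6).

(⇒) fails; (⇐) holds.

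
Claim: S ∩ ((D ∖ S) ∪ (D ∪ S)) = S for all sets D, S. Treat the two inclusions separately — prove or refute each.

Both inclusions hold.

(⊇) Let x ∈ S. Then either x ∈ S and x ∉ D; or x ∈ D ∩ S. In each case x ∈ S ∩ ((D ∖ S) ∪ (D ∪ S)), so S ⊆ S ∩ ((D ∖ S) ∪ (D ∪ S)).

(⊆) Let x ∈ S ∩ ((D ∖ S) ∪ (D ∪ S)). Then either x ∈ S and x ∉ D; or x ∈ D ∩ S. In each case x ∈ S, so S ∩ ((D ∖ S) ∪ (D ∪ S)) ⊆ S.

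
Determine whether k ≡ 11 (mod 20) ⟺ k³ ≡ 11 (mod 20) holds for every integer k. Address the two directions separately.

(→) Suppose k ≡ 11 (mod 20). Write k = 20j + 11. Then (20j + 11)³ = 8000j³ + 13200j² + 7260j + 1331 = 20(400j³ + 660j² + 363j + 66) + 11, so k³ ≡ 11 (mod 20).

(←) Conversely, suppose k³ ≡ 11 (mod 20). The only residue r in {0, …, 19} with r³ ≡ 11 (mod 20) is r = 11, so k ≡ 11 (mod 20).

Both implications hold.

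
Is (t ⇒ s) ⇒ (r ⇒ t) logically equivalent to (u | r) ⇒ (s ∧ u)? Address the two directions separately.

(⇒) fails and (⇐) fails.

Forward direction. This fails. Under s = F, t = T, r = T, u = F, the left side is true but the right side is false.

Converse. This fails. Under s = T, t = F, r = T, u = T, the left side is false but the right side is true.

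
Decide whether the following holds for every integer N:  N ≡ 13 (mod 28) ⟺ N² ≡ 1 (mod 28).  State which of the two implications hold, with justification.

[⇒] Suppose N ≡ 13 (mod 28). Write N = 28j + 13. Then (28j + 13)² = 784j² + 728j + 169 = 28(28j² + 26j + 6) + 1, so N² ≡ 1 (mod 28).

[⇐] This fails: take N = 1. Then 1² = 1 ≡ 1 (mod 28), yet 1 ≡ 1 (mod 28), not 13.

Only the forward direction holds.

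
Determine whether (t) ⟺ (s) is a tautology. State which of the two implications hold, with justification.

Neither direction holds.

(→) This fails. Under t = T, s = F, the left side is true but the right side is false.

(←) This fails. Under t = F, s = T, the left side is false but the right side is true.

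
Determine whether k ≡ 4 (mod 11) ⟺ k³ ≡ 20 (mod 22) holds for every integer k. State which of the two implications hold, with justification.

(⇒) fails; (⇐) holds.

Forward direction. This fails: take k = 15. Then 15 ≡ 4 (mod 11), but 15³ = 3375 ≡ 9 (mod 22), not 20.

Converse. The residues r modulo 22 with r³ ≡ 20 (mod 22) are exactly {4}, and each is ≡ 4 (mod 11).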